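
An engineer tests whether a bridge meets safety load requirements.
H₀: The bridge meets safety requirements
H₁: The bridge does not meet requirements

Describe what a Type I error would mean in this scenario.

A Type I error (probability α) occurs when we reject a true H₀.
A Type II error (probability β) occurs when we fail to reject a false H₀.

Answer: Unnecessarily closing a safe bridge for repairs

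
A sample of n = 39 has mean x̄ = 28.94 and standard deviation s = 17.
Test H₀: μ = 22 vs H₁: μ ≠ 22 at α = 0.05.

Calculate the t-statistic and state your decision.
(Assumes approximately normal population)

df = n - 1 = 38
SE = s/√n = 17/√39 = 2.7222
t = (x̄ - μ₀)/SE = (28.94 - 22)/2.7222 = 2.5494
Critical value: t_{0.025,38} = ±2.024
p-value ≈ 0.0149
Decision: reject H₀

Answer: t = 2.5494, reject H₀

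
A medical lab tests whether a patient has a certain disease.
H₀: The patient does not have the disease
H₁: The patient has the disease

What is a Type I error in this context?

Type I error: rejecting H₀ when it is actually true (false positive).
Type II error: failing to reject H₀ when H₁ is actually true (false negative).

Answer: Diagnosing a healthy patient as having the disease (false positive)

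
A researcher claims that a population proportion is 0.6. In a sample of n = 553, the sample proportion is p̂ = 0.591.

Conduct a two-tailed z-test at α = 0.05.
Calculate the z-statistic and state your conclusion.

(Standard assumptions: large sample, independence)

Answer: z = -0.4320, fail to reject H₀

Derivation:
H₀: p = 0.6, H₁: p ≠ 0.6
Standard error: SE = √(p₀(1-p₀)/n) = √(0.6×0.4/553) = 0.020833
z-statistic: z = (p̂ - p₀)/SE = (0.591 - 0.6)/0.020833 = -0.4320
Critical value: z_0.025 = ±1.960
p-value = 0.6657
Decision: fail to reject H₀ at α = 0.05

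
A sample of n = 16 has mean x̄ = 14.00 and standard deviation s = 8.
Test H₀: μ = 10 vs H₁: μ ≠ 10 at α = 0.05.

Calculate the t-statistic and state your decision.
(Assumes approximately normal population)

Answer: t = 2.0000, fail to reject H₀

Derivation:
df = n - 1 = 15
SE = s/√n = 8/√16 = 2.0000
t = (x̄ - μ₀)/SE = (14.00 - 10)/2.0000 = 2.0000
Critical value: t_{0.025,15} = ±2.131
p-value ≈ 0.0639
Decision: fail to reject H₀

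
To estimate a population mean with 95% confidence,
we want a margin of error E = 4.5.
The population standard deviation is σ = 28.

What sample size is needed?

Answer: n = 149

Derivation:
z_0.025 = 1.960
n = (z×σ/E)² = (1.960×28/4.5)²
n = 148.7316
Round up: n = 149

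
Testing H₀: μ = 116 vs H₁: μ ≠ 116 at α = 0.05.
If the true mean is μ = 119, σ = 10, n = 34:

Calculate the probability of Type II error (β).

Answer: β ≈ 0.5833

Derivation:
SE = σ/√n = 10/√34 = 1.7150
Critical values: μ₀ ± z_0.025×SE = 116 ± 1.960×1.7150
Acceptance region: (112.6386, 119.3614)
Under H₁ (μ = 119): z_high = (119.3614 - 119)/1.7150 = 0.2107, z_low = (112.6386 - 119)/1.7150 = -3.7093
β = P(not reject | H₁) = Φ(0.2107) - Φ(-3.7093) ≈ 0.5833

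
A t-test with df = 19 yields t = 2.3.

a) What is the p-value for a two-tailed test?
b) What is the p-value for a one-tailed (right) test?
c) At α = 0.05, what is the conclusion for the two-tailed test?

Answer: a) 0.0330, b) 0.0165, c) reject H₀

Derivation:
Using t-distribution with df = 19:
a) Two-tailed: p = 2×P(T > 2.3) = 0.0330
b) One-tailed: p = P(T > 2.3) = 0.0165
c) 0.0330 < 0.05, reject H₀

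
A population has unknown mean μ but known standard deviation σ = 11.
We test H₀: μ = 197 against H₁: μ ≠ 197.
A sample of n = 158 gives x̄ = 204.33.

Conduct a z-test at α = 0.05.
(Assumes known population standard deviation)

Answer: z = 8.3762, reject H₀

Derivation:
Standard error: SE = σ/√n = 11/√158 = 0.8751
z-statistic: z = (x̄ - μ₀)/SE = (204.33 - 197)/0.8751 = 8.3762
Critical value: ±1.960
p-value < 0.0001
Decision: reject H₀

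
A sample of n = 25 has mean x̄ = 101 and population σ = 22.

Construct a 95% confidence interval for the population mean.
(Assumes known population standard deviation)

Confidence level: 95%, α = 0.05
z_0.025 = 1.960
SE = σ/√n = 22/√25 = 4.4000
Margin of error = 1.960 × 4.4000 = 8.6240
CI: x̄ ± margin = 101 ± 8.6240
CI: (92.3760, 109.6240)

Answer: (92.3760, 109.6240)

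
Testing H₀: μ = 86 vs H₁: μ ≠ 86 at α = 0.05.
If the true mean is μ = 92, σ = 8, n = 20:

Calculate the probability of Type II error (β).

Answer: β ≈ 0.0817

Derivation:
SE = σ/√n = 8/√20 = 1.7889
Critical values: μ₀ ± z_0.025×SE = 86 ± 1.960×1.7889
Acceptance region: (82.4938, 89.5062)
Under H₁ (μ = 92): z_high = (89.5062 - 92)/1.7889 = -1.3940, z_low = (82.4938 - 92)/1.7889 = -5.3140
β = P(not reject | H₁) = Φ(-1.3940) - Φ(-5.3140) ≈ 0.0817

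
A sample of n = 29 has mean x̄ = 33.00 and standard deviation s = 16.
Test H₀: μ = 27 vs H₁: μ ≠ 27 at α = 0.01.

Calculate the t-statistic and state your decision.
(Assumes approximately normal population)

df = n - 1 = 28
SE = s/√n = 16/√29 = 2.9711
t = (x̄ - μ₀)/SE = (33.00 - 27)/2.9711 = 2.0195
Critical value: t_{0.005,28} = ±2.763
p-value ≈ 0.0531
Decision: fail to reject H₀

Answer: t = 2.0195, fail to reject H₀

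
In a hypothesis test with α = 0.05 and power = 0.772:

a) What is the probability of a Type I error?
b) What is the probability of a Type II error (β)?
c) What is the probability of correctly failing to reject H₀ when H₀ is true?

Answer: a) 0.05, b) 0.228, c) 0.95

Derivation:
a) Type I error probability = α = 0.05
b) Power = P(reject H₀ | H₁ true) = 1 - β = 0.772, so Type II error probability = β = 1 - Power = 0.228
c) P(fail to reject H₀ | H₀ true) = 1 - α = 0.95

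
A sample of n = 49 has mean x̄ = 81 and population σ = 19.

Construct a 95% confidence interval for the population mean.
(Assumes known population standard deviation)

Answer: (75.6800, 86.3200)

Derivation:
Confidence level: 95%, α = 0.05
z_0.025 = 1.960
SE = σ/√n = 19/√49 = 2.7143
Margin of error = 1.960 × 2.7143 = 5.3200
CI: x̄ ± margin = 81 ± 5.3200
CI: (75.6800, 86.3200)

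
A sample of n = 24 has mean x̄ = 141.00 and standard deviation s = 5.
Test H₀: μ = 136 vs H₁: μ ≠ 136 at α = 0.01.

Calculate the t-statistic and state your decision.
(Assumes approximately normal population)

Answer: t = 4.8991, reject H₀

Derivation:
df = n - 1 = 23
SE = s/√n = 5/√24 = 1.0206
t = (x̄ - μ₀)/SE = (141.00 - 136)/1.0206 = 4.8991
Critical value: t_{0.005,23} = ±2.807
p-value ≈ 0.0001
Decision: reject H₀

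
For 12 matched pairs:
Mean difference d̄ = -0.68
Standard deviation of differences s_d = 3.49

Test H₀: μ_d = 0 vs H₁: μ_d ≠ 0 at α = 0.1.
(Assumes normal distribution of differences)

df = n - 1 = 11
SE = s_d/√n = 3.49/√12 = 1.0075
t = d̄/SE = -0.68/1.0075 = -0.6749
Critical value: t_{0.05,11} = ±1.796
p-value ≈ 0.5137
Decision: fail to reject H₀

Answer: t = -0.6749, fail to reject H₀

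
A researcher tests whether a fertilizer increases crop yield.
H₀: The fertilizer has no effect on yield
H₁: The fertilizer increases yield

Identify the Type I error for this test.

Answer: Concluding the fertilizer works when it doesn't

Derivation:
A Type I error (probability α) occurs when we reject a true H₀.
A Type II error (probability β) occurs when we fail to reject a false H₀.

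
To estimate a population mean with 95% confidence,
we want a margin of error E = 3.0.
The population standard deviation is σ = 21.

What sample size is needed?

Answer: n = 189

Derivation:
z_0.025 = 1.960
n = (z×σ/E)² = (1.960×21/3.0)²
n = 188.2384
Round up: n = 189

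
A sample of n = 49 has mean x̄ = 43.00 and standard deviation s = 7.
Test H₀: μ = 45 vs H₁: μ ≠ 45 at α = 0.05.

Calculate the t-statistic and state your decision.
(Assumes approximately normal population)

df = n - 1 = 48
SE = s/√n = 7/√49 = 1.0000
t = (x̄ - μ₀)/SE = (43.00 - 45)/1.0000 = -2.0000
Critical value: t_{0.025,48} = ±2.011
p-value ≈ 0.0512
Decision: fail to reject H₀

Answer: t = -2.0000, fail to reject H₀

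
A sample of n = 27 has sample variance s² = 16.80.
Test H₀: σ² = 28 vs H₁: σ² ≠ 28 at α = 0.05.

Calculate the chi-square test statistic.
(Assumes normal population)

Answer: χ² = 15.6000, fail to reject H₀

Derivation:
df = n - 1 = 26
χ² = (n-1)s²/σ₀² = 26×16.80/28 = 15.6000
Critical values: χ²_{0.975,26} = 13.844, χ²_{0.025,26} = 41.923
Rejection region: χ² < 13.844 or χ² > 41.923
Decision: fail to reject H₀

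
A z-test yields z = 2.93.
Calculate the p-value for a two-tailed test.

Answer: p-value ≈ 0.0034

Derivation:
For z = 2.93:
p = 2×P(Z > |2.93|) = 2×(1 - Φ(2.93)) = 0.0034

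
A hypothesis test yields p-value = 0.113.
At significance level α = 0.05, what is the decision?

Answer: fail to reject H₀

Derivation:
Compare p-value to α:
0.113 ≥ 0.05
Decision: fail to reject H₀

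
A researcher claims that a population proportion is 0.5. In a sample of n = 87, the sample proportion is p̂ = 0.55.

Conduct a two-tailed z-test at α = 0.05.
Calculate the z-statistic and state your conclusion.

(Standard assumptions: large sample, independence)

H₀: p = 0.5, H₁: p ≠ 0.5
Standard error: SE = √(p₀(1-p₀)/n) = √(0.5×0.5/87) = 0.053606
z-statistic: z = (p̂ - p₀)/SE = (0.55 - 0.5)/0.053606 = 0.9327
Critical value: z_0.025 = ±1.960
p-value = 0.3510
Decision: fail to reject H₀ at α = 0.05

Answer: z = 0.9327, fail to reject H₀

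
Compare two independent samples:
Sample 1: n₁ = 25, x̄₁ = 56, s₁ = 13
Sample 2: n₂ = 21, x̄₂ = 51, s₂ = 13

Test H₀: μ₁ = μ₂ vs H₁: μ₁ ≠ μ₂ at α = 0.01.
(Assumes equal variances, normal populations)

Pooled variance: s²_p = [24×13² + 20×13²]/(44) = 169.0000
s_p = 13.0000
SE = s_p×√(1/n₁ + 1/n₂) = 13.0000×√(1/25 + 1/21) = 3.8481
t = (x̄₁ - x̄₂)/SE = (56 - 51)/3.8481 = 1.2993
df = 44, t-critical = ±2.692
Decision: fail to reject H₀

Answer: t = 1.2993, fail to reject H₀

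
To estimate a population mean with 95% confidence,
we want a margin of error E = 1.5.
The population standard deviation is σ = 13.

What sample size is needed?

z_0.025 = 1.960
n = (z×σ/E)² = (1.960×13/1.5)²
n = 288.5468
Round up: n = 289

Answer: n = 289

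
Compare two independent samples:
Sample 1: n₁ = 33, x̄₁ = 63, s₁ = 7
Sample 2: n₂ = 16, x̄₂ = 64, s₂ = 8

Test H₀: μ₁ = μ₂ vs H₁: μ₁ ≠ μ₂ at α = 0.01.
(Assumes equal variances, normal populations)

Answer: t = -0.4476, fail to reject H₀

Derivation:
Pooled variance: s²_p = [32×7² + 15×8²]/(47) = 53.7872
s_p = 7.3340
SE = s_p×√(1/n₁ + 1/n₂) = 7.3340×√(1/33 + 1/16) = 2.2342
t = (x̄₁ - x̄₂)/SE = (63 - 64)/2.2342 = -0.4476
df = 47, t-critical = ±2.685
Decision: fail to reject H₀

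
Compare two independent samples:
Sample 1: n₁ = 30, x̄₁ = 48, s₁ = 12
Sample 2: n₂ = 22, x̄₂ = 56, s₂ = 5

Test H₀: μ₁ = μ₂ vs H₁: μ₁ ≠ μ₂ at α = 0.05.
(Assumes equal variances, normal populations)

Pooled variance: s²_p = [29×12² + 21×5²]/(50) = 94.0200
s_p = 9.6964
SE = s_p×√(1/n₁ + 1/n₂) = 9.6964×√(1/30 + 1/22) = 2.7217
t = (x̄₁ - x̄₂)/SE = (48 - 56)/2.7217 = -2.9393
df = 50, t-critical = ±2.009
Decision: reject H₀

Answer: t = -2.9393, reject H₀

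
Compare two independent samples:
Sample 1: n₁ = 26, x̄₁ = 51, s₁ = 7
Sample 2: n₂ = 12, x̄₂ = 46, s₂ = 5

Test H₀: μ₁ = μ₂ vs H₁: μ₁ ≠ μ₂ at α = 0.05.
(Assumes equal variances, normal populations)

Pooled variance: s²_p = [25×7² + 11×5²]/(36) = 41.6667
s_p = 6.4550
SE = s_p×√(1/n₁ + 1/n₂) = 6.4550×√(1/26 + 1/12) = 2.2527
t = (x̄₁ - x̄₂)/SE = (51 - 46)/2.2527 = 2.2196
df = 36, t-critical = ±2.028
Decision: reject H₀

Answer: t = 2.2196, reject H₀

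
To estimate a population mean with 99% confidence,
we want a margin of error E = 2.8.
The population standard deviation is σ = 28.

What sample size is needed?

Answer: n = 664

Derivation:
z_0.005 = 2.576
n = (z×σ/E)² = (2.576×28/2.8)²
n = 663.5776
Round up: n = 664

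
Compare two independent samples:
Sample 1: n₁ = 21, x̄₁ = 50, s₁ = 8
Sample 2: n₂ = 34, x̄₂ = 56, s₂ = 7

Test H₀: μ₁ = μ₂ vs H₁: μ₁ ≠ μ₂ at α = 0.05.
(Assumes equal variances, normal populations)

Pooled variance: s²_p = [20×8² + 33×7²]/(53) = 54.6604
s_p = 7.3933
SE = s_p×√(1/n₁ + 1/n₂) = 7.3933×√(1/21 + 1/34) = 2.0520
t = (x̄₁ - x̄₂)/SE = (50 - 56)/2.0520 = -2.9240
df = 53, t-critical = ±2.006
Decision: reject H₀

Answer: t = -2.9240, reject H₀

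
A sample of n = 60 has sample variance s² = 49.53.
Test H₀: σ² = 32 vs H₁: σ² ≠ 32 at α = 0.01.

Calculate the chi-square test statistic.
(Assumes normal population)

df = n - 1 = 59
χ² = (n-1)s²/σ₀² = 59×49.53/32 = 91.3209
Critical values: χ²_{0.995,59} = 34.770, χ²_{0.005,59} = 90.715
Rejection region: χ² < 34.770 or χ² > 90.715
Decision: reject H₀

Answer: χ² = 91.3209, reject H₀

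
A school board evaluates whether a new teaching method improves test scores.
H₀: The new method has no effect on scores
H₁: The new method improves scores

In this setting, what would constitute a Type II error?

Type I error (α): Rejecting H₀ when H₀ is true
Type II error (β): Failing to reject H₀ when H₁ is true

Answer: Failing to adopt an effective teaching method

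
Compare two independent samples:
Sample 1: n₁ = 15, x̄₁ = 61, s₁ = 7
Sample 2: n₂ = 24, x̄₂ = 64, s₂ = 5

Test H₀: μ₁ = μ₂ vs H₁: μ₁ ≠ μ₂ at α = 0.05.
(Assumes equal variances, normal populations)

Answer: t = -1.5613, fail to reject H₀

Derivation:
Pooled variance: s²_p = [14×7² + 23×5²]/(37) = 34.0811
s_p = 5.8379
SE = s_p×√(1/n₁ + 1/n₂) = 5.8379×√(1/15 + 1/24) = 1.9215
t = (x̄₁ - x̄₂)/SE = (61 - 64)/1.9215 = -1.5613
df = 37, t-critical = ±2.026
Decision: fail to reject H₀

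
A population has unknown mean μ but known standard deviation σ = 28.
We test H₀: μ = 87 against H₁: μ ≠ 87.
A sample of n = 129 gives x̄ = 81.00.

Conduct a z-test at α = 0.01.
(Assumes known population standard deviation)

Answer: z = -2.4338, fail to reject H₀

Derivation:
Standard error: SE = σ/√n = 28/√129 = 2.4653
z-statistic: z = (x̄ - μ₀)/SE = (81.00 - 87)/2.4653 = -2.4338
Critical value: ±2.576
p-value = 0.0149
Decision: fail to reject H₀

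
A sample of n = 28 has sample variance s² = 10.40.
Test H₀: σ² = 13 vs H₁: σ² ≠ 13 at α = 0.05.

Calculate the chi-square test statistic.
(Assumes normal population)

df = n - 1 = 27
χ² = (n-1)s²/σ₀² = 27×10.40/13 = 21.6000
Critical values: χ²_{0.975,27} = 14.573, χ²_{0.025,27} = 43.195
Rejection region: χ² < 14.573 or χ² > 43.195
Decision: fail to reject H₀

Answer: χ² = 21.6000, fail to reject H₀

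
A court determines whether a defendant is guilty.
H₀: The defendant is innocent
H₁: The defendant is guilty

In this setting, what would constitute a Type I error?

A Type I error (probability α) occurs when we reject a true H₀.
A Type II error (probability β) occurs when we fail to reject a false H₀.

Answer: Convicting an innocent person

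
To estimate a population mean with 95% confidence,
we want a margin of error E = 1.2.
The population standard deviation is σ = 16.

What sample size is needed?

z_0.025 = 1.960
n = (z×σ/E)² = (1.960×16/1.2)²
n = 682.9511
Round up: n = 683

Answer: n = 683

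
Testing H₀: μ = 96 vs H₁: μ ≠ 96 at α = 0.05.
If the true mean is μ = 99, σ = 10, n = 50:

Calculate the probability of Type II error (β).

Answer: β ≈ 0.4359

Derivation:
SE = σ/√n = 10/√50 = 1.4142
Critical values: μ₀ ± z_0.025×SE = 96 ± 1.960×1.4142
Acceptance region: (93.2282, 98.7718)
Under H₁ (μ = 99): z_high = (98.7718 - 99)/1.4142 = -0.1614, z_low = (93.2282 - 99)/1.4142 = -4.0813
β = P(not reject | H₁) = Φ(-0.1614) - Φ(-4.0813) ≈ 0.4359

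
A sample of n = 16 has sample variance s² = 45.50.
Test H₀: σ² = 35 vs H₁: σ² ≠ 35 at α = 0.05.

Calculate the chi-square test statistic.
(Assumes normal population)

Answer: χ² = 19.5000, fail to reject H₀

Derivation:
df = n - 1 = 15
χ² = (n-1)s²/σ₀² = 15×45.50/35 = 19.5000
Critical values: χ²_{0.975,15} = 6.262, χ²_{0.025,15} = 27.488
Rejection region: χ² < 6.262 or χ² > 27.488
Decision: fail to reject H₀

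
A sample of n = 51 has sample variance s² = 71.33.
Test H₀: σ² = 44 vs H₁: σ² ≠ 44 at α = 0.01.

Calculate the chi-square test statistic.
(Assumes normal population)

Answer: χ² = 81.0568, reject H₀

Derivation:
df = n - 1 = 50
χ² = (n-1)s²/σ₀² = 50×71.33/44 = 81.0568
Critical values: χ²_{0.995,50} = 27.991, χ²_{0.005,50} = 79.490
Rejection region: χ² < 27.991 or χ² > 79.490
Decision: reject H₀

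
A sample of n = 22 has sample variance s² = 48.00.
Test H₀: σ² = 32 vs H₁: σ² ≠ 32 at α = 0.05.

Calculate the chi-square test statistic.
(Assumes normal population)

df = n - 1 = 21
χ² = (n-1)s²/σ₀² = 21×48.00/32 = 31.5000
Critical values: χ²_{0.975,21} = 10.283, χ²_{0.025,21} = 35.479
Rejection region: χ² < 10.283 or χ² > 35.479
Decision: fail to reject H₀

Answer: χ² = 31.5000, fail to reject H₀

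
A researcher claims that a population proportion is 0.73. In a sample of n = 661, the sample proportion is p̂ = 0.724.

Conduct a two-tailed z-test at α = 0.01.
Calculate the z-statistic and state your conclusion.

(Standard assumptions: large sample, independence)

H₀: p = 0.73, H₁: p ≠ 0.73
Standard error: SE = √(p₀(1-p₀)/n) = √(0.73×0.27/661) = 0.017268
z-statistic: z = (p̂ - p₀)/SE = (0.724 - 0.73)/0.017268 = -0.3475
Critical value: z_0.005 = ±2.576
p-value = 0.7282
Decision: fail to reject H₀ at α = 0.01

Answer: z = -0.3475, fail to reject H₀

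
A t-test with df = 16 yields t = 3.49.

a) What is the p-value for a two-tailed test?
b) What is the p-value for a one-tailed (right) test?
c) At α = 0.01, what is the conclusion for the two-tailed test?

Answer: a) 0.0030, b) 0.0015, c) reject H₀

Derivation:
Using t-distribution with df = 16:
a) Two-tailed: p = 2×P(T > 3.49) = 0.0030
b) One-tailed: p = P(T > 3.49) = 0.0015
c) 0.0030 < 0.01, reject H₀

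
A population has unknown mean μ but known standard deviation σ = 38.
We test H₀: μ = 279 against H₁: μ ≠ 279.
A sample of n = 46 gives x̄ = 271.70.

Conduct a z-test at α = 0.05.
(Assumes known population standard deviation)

Answer: z = -1.3029, fail to reject H₀

Derivation:
Standard error: SE = σ/√n = 38/√46 = 5.6028
z-statistic: z = (x̄ - μ₀)/SE = (271.70 - 279)/5.6028 = -1.3029
Critical value: ±1.960
p-value = 0.1926
Decision: fail to reject H₀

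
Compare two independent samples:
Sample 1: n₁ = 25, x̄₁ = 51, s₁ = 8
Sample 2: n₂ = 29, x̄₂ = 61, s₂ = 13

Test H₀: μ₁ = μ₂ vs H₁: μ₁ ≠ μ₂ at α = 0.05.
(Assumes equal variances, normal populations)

Answer: t = -3.3374, reject H₀

Derivation:
Pooled variance: s²_p = [24×8² + 28×13²]/(52) = 120.5385
s_p = 10.9790
SE = s_p×√(1/n₁ + 1/n₂) = 10.9790×√(1/25 + 1/29) = 2.9963
t = (x̄₁ - x̄₂)/SE = (51 - 61)/2.9963 = -3.3374
df = 52, t-critical = ±2.007
Decision: reject H₀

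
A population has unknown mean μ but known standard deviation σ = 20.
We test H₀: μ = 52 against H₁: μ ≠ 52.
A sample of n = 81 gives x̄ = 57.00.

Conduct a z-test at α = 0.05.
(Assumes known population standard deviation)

Standard error: SE = σ/√n = 20/√81 = 2.2222
z-statistic: z = (x̄ - μ₀)/SE = (57.00 - 52)/2.2222 = 2.2500
Critical value: ±1.960
p-value = 0.0244
Decision: reject H₀

Answer: z = 2.2500, reject H₀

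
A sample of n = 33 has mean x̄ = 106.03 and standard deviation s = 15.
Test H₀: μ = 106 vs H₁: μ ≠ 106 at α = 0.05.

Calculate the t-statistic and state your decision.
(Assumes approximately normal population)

Answer: t = 0.0115, fail to reject H₀

Derivation:
df = n - 1 = 32
SE = s/√n = 15/√33 = 2.6112
t = (x̄ - μ₀)/SE = (106.03 - 106)/2.6112 = 0.0115
Critical value: t_{0.025,32} = ±2.037
p-value ≈ 0.9909
Decision: fail to reject H₀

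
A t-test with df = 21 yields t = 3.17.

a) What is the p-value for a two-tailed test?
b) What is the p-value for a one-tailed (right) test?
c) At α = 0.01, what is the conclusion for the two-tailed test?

Answer: a) 0.0046, b) 0.0023, c) reject H₀

Derivation:
Using t-distribution with df = 21:
a) Two-tailed: p = 2×P(T > 3.17) = 0.0046
b) One-tailed: p = P(T > 3.17) = 0.0023
c) 0.0046 < 0.01, reject H₀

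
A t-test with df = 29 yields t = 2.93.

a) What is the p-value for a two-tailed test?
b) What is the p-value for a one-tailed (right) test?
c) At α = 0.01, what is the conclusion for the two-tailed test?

Using t-distribution with df = 29:
a) Two-tailed: p = 2×P(T > 2.93) = 0.0065
b) One-tailed: p = P(T > 2.93) = 0.0033
c) 0.0065 < 0.01, reject H₀

Answer: a) 0.0065, b) 0.0033, c) reject H₀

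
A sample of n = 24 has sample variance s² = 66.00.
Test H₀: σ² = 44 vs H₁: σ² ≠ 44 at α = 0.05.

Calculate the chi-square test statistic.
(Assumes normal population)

df = n - 1 = 23
χ² = (n-1)s²/σ₀² = 23×66.00/44 = 34.5000
Critical values: χ²_{0.975,23} = 11.689, χ²_{0.025,23} = 38.076
Rejection region: χ² < 11.689 or χ² > 38.076
Decision: fail to reject H₀

Answer: χ² = 34.5000, fail to reject H₀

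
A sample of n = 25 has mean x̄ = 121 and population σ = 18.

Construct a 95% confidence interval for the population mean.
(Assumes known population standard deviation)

Answer: (113.9440, 128.0560)

Derivation:
Confidence level: 95%, α = 0.05
z_0.025 = 1.960
SE = σ/√n = 18/√25 = 3.6000
Margin of error = 1.960 × 3.6000 = 7.0560
CI: x̄ ± margin = 121 ± 7.0560
CI: (113.9440, 128.0560)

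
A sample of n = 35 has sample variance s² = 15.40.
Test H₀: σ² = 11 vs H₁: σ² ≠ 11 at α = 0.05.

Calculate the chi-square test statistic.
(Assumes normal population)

Answer: χ² = 47.6000, fail to reject H₀

Derivation:
df = n - 1 = 34
χ² = (n-1)s²/σ₀² = 34×15.40/11 = 47.6000
Critical values: χ²_{0.975,34} = 19.806, χ²_{0.025,34} = 51.966
Rejection region: χ² < 19.806 or χ² > 51.966
Decision: fail to reject H₀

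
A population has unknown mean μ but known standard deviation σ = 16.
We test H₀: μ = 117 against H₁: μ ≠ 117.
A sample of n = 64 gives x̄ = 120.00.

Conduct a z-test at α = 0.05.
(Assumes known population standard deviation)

Answer: z = 1.5000, fail to reject H₀

Derivation:
Standard error: SE = σ/√n = 16/√64 = 2.0000
z-statistic: z = (x̄ - μ₀)/SE = (120.00 - 117)/2.0000 = 1.5000
Critical value: ±1.960
p-value = 0.1336
Decision: fail to reject H₀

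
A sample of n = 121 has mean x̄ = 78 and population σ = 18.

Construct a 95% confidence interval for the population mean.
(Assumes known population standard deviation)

Answer: (74.7927, 81.2073)

Derivation:
Confidence level: 95%, α = 0.05
z_0.025 = 1.960
SE = σ/√n = 18/√121 = 1.6364
Margin of error = 1.960 × 1.6364 = 3.2073
CI: x̄ ± margin = 78 ± 3.2073
CI: (74.7927, 81.2073)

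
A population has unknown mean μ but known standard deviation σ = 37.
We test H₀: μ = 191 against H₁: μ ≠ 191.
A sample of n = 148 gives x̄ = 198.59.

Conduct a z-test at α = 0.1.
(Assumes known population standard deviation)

Answer: z = 2.4956, reject H₀

Derivation:
Standard error: SE = σ/√n = 37/√148 = 3.0414
z-statistic: z = (x̄ - μ₀)/SE = (198.59 - 191)/3.0414 = 2.4956
Critical value: ±1.645
p-value = 0.0126
Decision: reject H₀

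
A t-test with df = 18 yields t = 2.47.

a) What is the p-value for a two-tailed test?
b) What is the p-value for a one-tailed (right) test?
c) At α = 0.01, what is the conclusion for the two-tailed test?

Using t-distribution with df = 18:
a) Two-tailed: p = 2×P(T > 2.47) = 0.0237
b) One-tailed: p = P(T > 2.47) = 0.0119
c) 0.0237 ≥ 0.01, fail to reject H₀

Answer: a) 0.0237, b) 0.0119, c) fail to reject H₀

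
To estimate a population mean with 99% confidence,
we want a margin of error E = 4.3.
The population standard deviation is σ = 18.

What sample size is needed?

z_0.005 = 2.576
n = (z×σ/E)² = (2.576×18/4.3)²
n = 116.2786
Round up: n = 117

Answer: n = 117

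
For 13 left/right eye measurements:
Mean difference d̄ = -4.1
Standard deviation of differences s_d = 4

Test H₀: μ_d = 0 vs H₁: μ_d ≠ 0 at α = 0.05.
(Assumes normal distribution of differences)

Answer: t = -3.6957, reject H₀

Derivation:
df = n - 1 = 12
SE = s_d/√n = 4/√13 = 1.1094
t = d̄/SE = -4.1/1.1094 = -3.6957
Critical value: t_{0.025,12} = ±2.179
p-value ≈ 0.0031
Decision: reject H₀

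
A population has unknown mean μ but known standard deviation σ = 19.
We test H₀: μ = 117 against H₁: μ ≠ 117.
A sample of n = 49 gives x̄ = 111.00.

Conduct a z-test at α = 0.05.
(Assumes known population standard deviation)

Answer: z = -2.2105, reject H₀

Derivation:
Standard error: SE = σ/√n = 19/√49 = 2.7143
z-statistic: z = (x̄ - μ₀)/SE = (111.00 - 117)/2.7143 = -2.2105
Critical value: ±1.960
p-value = 0.0271
Decision: reject H₀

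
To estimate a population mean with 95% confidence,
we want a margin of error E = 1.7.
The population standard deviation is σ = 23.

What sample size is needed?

Answer: n = 704

Derivation:
z_0.025 = 1.960
n = (z×σ/E)² = (1.960×23/1.7)²
n = 703.1856
Round up: n = 704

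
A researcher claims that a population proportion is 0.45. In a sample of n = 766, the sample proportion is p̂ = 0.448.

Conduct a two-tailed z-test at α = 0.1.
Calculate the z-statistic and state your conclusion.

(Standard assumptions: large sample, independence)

H₀: p = 0.45, H₁: p ≠ 0.45
Standard error: SE = √(p₀(1-p₀)/n) = √(0.45×0.55/766) = 0.017975
z-statistic: z = (p̂ - p₀)/SE = (0.448 - 0.45)/0.017975 = -0.1113
Critical value: z_0.05 = ±1.645
p-value = 0.9114
Decision: fail to reject H₀ at α = 0.1

Answer: z = -0.1113, fail to reject H₀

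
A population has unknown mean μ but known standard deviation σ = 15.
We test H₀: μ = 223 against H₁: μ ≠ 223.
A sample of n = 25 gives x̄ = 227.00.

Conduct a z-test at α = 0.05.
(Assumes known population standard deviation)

Answer: z = 1.3333, fail to reject H₀

Derivation:
Standard error: SE = σ/√n = 15/√25 = 3.0000
z-statistic: z = (x̄ - μ₀)/SE = (227.00 - 223)/3.0000 = 1.3333
Critical value: ±1.960
p-value = 0.1824
Decision: fail to reject H₀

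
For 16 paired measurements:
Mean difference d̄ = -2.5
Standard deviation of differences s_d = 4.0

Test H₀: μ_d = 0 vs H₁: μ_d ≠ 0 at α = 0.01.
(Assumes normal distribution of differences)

df = n - 1 = 15
SE = s_d/√n = 4.0/√16 = 1.0000
t = d̄/SE = -2.5/1.0000 = -2.5000
Critical value: t_{0.005,15} = ±2.947
p-value ≈ 0.0245
Decision: fail to reject H₀

Answer: t = -2.5000, fail to reject H₀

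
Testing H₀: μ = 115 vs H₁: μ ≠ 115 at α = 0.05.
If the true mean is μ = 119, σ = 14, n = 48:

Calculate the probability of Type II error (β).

Answer: β ≈ 0.4922

Derivation:
SE = σ/√n = 14/√48 = 2.0207
Critical values: μ₀ ± z_0.025×SE = 115 ± 1.960×2.0207
Acceptance region: (111.0394, 118.9606)
Under H₁ (μ = 119): z_high = (118.9606 - 119)/2.0207 = -0.0195, z_low = (111.0394 - 119)/2.0207 = -3.9395
β = P(not reject | H₁) = Φ(-0.0195) - Φ(-3.9395) ≈ 0.4922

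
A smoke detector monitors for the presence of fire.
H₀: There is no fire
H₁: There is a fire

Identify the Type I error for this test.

Answer: The alarm sounds when there is no fire (false alarm)

Derivation:
Type I error: rejecting H₀ when it is actually true (false positive).
Type II error: failing to reject H₀ when H₁ is actually true (false negative).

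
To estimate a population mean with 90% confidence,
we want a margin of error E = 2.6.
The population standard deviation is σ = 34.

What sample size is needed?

z_0.05 = 1.645
n = (z×σ/E)² = (1.645×34/2.6)²
n = 462.7463
Round up: n = 463

Answer: n = 463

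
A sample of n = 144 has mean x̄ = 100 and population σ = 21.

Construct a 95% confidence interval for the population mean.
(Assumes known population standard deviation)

Answer: (96.5700, 103.4300)

Derivation:
Confidence level: 95%, α = 0.05
z_0.025 = 1.960
SE = σ/√n = 21/√144 = 1.7500
Margin of error = 1.960 × 1.7500 = 3.4300
CI: x̄ ± margin = 100 ± 3.4300
CI: (96.5700, 103.4300)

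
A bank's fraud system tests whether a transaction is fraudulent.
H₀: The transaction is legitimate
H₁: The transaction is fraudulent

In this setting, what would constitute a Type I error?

Answer: Blocking a legitimate transaction as fraud

Derivation:
Type I error: rejecting H₀ when it is actually true (false positive).
Type II error: failing to reject H₀ when H₁ is actually true (false negative).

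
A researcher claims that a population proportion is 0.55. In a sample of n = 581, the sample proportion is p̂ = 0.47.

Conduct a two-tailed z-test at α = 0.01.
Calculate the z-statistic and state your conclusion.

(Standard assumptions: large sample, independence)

H₀: p = 0.55, H₁: p ≠ 0.55
Standard error: SE = √(p₀(1-p₀)/n) = √(0.55×0.45/581) = 0.020640
z-statistic: z = (p̂ - p₀)/SE = (0.47 - 0.55)/0.020640 = -3.8760
Critical value: z_0.005 = ±2.576
p-value = 0.0001
Decision: reject H₀ at α = 0.01

Answer: z = -3.8760, reject H₀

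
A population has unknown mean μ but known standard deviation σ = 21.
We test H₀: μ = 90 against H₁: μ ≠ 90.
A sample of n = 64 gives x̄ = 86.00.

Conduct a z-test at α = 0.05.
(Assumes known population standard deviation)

Answer: z = -1.5238, fail to reject H₀

Derivation:
Standard error: SE = σ/√n = 21/√64 = 2.6250
z-statistic: z = (x̄ - μ₀)/SE = (86.00 - 90)/2.6250 = -1.5238
Critical value: ±1.960
p-value = 0.1276
Decision: fail to reject H₀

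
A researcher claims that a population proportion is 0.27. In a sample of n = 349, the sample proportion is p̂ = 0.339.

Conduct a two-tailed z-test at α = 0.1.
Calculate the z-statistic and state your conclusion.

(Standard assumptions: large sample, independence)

Answer: z = 2.9034, reject H₀

Derivation:
H₀: p = 0.27, H₁: p ≠ 0.27
Standard error: SE = √(p₀(1-p₀)/n) = √(0.27×0.73/349) = 0.023765
z-statistic: z = (p̂ - p₀)/SE = (0.339 - 0.27)/0.023765 = 2.9034
Critical value: z_0.05 = ±1.645
p-value = 0.0037
Decision: reject H₀ at α = 0.1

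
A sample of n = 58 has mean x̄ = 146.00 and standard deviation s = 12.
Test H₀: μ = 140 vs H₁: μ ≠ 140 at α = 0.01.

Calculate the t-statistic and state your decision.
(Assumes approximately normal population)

df = n - 1 = 57
SE = s/√n = 12/√58 = 1.5757
t = (x̄ - μ₀)/SE = (146.00 - 140)/1.5757 = 3.8078
Critical value: t_{0.005,57} = ±2.665
p-value ≈ 0.0003
Decision: reject H₀

Answer: t = 3.8078, reject H₀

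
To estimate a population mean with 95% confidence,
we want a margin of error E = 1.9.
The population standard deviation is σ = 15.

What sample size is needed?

Answer: n = 240

Derivation:
z_0.025 = 1.960
n = (z×σ/E)² = (1.960×15/1.9)²
n = 239.4349
Round up: n = 240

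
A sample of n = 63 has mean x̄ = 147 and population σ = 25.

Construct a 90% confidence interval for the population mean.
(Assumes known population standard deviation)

Confidence level: 90%, α = 0.1
z_0.05 = 1.645
SE = σ/√n = 25/√63 = 3.1497
Margin of error = 1.645 × 3.1497 = 5.1813
CI: x̄ ± margin = 147 ± 5.1813
CI: (141.8187, 152.1813)

Answer: (141.8187, 152.1813)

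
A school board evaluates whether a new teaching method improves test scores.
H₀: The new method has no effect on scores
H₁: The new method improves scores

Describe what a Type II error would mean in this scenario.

Answer: Failing to adopt an effective teaching method

Derivation:
A Type I error (probability α) occurs when we reject a true H₀.
A Type II error (probability β) occurs when we fail to reject a false H₀.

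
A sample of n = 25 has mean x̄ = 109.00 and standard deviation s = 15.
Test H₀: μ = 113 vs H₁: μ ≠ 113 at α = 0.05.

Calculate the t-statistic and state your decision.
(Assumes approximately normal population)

Answer: t = -1.3333, fail to reject H₀

Derivation:
df = n - 1 = 24
SE = s/√n = 15/√25 = 3.0000
t = (x̄ - μ₀)/SE = (109.00 - 113)/3.0000 = -1.3333
Critical value: t_{0.025,24} = ±2.064
p-value ≈ 0.1950
Decision: fail to reject H₀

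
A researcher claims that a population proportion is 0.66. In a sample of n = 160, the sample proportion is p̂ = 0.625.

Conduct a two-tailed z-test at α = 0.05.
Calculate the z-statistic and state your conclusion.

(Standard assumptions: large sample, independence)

Answer: z = -0.9346, fail to reject H₀

Derivation:
H₀: p = 0.66, H₁: p ≠ 0.66
Standard error: SE = √(p₀(1-p₀)/n) = √(0.66×0.34/160) = 0.037450
z-statistic: z = (p̂ - p₀)/SE = (0.625 - 0.66)/0.037450 = -0.9346
Critical value: z_0.025 = ±1.960
p-value = 0.3500
Decision: fail to reject H₀ at α = 0.05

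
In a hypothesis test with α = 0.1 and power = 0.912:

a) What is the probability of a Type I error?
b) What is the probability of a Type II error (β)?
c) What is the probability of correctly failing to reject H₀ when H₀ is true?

a) Type I error probability = α = 0.1
b) Power = P(reject H₀ | H₁ true) = 1 - β = 0.912, so Type II error probability = β = 1 - Power = 0.088
c) P(fail to reject H₀ | H₀ true) = 1 - α = 0.9

Answer: a) 0.1, b) 0.088, c) 0.9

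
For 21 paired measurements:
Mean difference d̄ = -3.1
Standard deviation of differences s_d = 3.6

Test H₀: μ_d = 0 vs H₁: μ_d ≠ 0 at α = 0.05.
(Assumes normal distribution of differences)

Answer: t = -3.9460, reject H₀

Derivation:
df = n - 1 = 20
SE = s_d/√n = 3.6/√21 = 0.7856
t = d̄/SE = -3.1/0.7856 = -3.9460
Critical value: t_{0.025,20} = ±2.086
p-value ≈ 0.0008
Decision: reject H₀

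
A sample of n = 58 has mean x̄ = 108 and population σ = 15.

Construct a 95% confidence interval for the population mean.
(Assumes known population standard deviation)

Confidence level: 95%, α = 0.05
z_0.025 = 1.960
SE = σ/√n = 15/√58 = 1.9696
Margin of error = 1.960 × 1.9696 = 3.8604
CI: x̄ ± margin = 108 ± 3.8604
CI: (104.1396, 111.8604)

Answer: (104.1396, 111.8604)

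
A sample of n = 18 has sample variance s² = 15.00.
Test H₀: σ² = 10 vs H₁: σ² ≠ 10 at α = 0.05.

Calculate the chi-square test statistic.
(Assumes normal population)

df = n - 1 = 17
χ² = (n-1)s²/σ₀² = 17×15.00/10 = 25.5000
Critical values: χ²_{0.975,17} = 7.564, χ²_{0.025,17} = 30.191
Rejection region: χ² < 7.564 or χ² > 30.191
Decision: fail to reject H₀

Answer: χ² = 25.5000, fail to reject H₀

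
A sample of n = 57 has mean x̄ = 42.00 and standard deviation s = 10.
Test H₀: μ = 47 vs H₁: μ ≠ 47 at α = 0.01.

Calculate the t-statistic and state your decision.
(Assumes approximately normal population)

df = n - 1 = 56
SE = s/√n = 10/√57 = 1.3245
t = (x̄ - μ₀)/SE = (42.00 - 47)/1.3245 = -3.7750
Critical value: t_{0.005,56} = ±2.667
p-value ≈ 0.0004
Decision: reject H₀

Answer: t = -3.7750, reject H₀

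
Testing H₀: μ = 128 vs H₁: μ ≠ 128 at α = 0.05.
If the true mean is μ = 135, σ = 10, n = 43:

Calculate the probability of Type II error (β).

Answer: β ≈ 0.0043

Derivation:
SE = σ/√n = 10/√43 = 1.5250
Critical values: μ₀ ± z_0.025×SE = 128 ± 1.960×1.5250
Acceptance region: (125.0110, 130.9890)
Under H₁ (μ = 135): z_high = (130.9890 - 135)/1.5250 = -2.6302, z_low = (125.0110 - 135)/1.5250 = -6.5502
β = P(not reject | H₁) = Φ(-2.6302) - Φ(-6.5502) ≈ 0.0043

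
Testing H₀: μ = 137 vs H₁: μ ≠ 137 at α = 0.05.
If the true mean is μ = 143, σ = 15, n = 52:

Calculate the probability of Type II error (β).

Answer: β ≈ 0.1776

Derivation:
SE = σ/√n = 15/√52 = 2.0801
Critical values: μ₀ ± z_0.025×SE = 137 ± 1.960×2.0801
Acceptance region: (132.9230, 141.0770)
Under H₁ (μ = 143): z_high = (141.0770 - 143)/2.0801 = -0.9245, z_low = (132.9230 - 143)/2.0801 = -4.8445
β = P(not reject | H₁) = Φ(-0.9245) - Φ(-4.8445) ≈ 0.1776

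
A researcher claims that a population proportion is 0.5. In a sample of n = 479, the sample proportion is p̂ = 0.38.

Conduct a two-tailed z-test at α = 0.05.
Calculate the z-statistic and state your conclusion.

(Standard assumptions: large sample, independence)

H₀: p = 0.5, H₁: p ≠ 0.5
Standard error: SE = √(p₀(1-p₀)/n) = √(0.5×0.5/479) = 0.022846
z-statistic: z = (p̂ - p₀)/SE = (0.38 - 0.5)/0.022846 = -5.2526
Critical value: z_0.025 = ±1.960
p-value < 0.0001
Decision: reject H₀ at α = 0.05

Answer: z = -5.2526, reject H₀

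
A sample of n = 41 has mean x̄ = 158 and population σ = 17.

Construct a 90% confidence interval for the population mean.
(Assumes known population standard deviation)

Answer: (153.6325, 162.3675)

Derivation:
Confidence level: 90%, α = 0.1
z_0.05 = 1.645
SE = σ/√n = 17/√41 = 2.6550
Margin of error = 1.645 × 2.6550 = 4.3675
CI: x̄ ± margin = 158 ± 4.3675
CI: (153.6325, 162.3675)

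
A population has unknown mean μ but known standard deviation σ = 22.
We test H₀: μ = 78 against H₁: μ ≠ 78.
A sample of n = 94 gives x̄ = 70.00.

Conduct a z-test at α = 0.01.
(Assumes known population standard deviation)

Standard error: SE = σ/√n = 22/√94 = 2.2691
z-statistic: z = (x̄ - μ₀)/SE = (70.00 - 78)/2.2691 = -3.5256
Critical value: ±2.576
p-value = 0.0004
Decision: reject H₀

Answer: z = -3.5256, reject H₀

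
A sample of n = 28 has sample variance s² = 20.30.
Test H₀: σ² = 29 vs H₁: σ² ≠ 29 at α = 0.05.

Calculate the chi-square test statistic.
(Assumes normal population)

Answer: χ² = 18.9000, fail to reject H₀

Derivation:
df = n - 1 = 27
χ² = (n-1)s²/σ₀² = 27×20.30/29 = 18.9000
Critical values: χ²_{0.975,27} = 14.573, χ²_{0.025,27} = 43.195
Rejection region: χ² < 14.573 or χ² > 43.195
Decision: fail to reject H₀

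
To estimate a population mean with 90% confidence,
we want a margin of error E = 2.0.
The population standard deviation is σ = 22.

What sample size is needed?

z_0.05 = 1.645
n = (z×σ/E)² = (1.645×22/2.0)²
n = 327.4290
Round up: n = 328

Answer: n = 328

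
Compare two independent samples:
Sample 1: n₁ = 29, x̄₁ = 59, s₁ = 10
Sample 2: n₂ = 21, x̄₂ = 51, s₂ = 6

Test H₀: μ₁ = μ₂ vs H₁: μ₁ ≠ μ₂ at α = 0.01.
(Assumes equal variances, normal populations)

Pooled variance: s²_p = [28×10² + 20×6²]/(48) = 73.3333
s_p = 8.5635
SE = s_p×√(1/n₁ + 1/n₂) = 8.5635×√(1/29 + 1/21) = 2.4537
t = (x̄₁ - x̄₂)/SE = (59 - 51)/2.4537 = 3.2604
df = 48, t-critical = ±2.682
Decision: reject H₀

Answer: t = 3.2604, reject H₀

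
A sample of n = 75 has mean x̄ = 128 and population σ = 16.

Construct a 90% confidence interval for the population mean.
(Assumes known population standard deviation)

Answer: (124.9609, 131.0391)

Derivation:
Confidence level: 90%, α = 0.1
z_0.05 = 1.645
SE = σ/√n = 16/√75 = 1.8475
Margin of error = 1.645 × 1.8475 = 3.0391
CI: x̄ ± margin = 128 ± 3.0391
CI: (124.9609, 131.0391)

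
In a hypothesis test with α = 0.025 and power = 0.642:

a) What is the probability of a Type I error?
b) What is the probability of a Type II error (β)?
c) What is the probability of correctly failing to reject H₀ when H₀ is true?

Answer: a) 0.025, b) 0.358, c) 0.975

Derivation:
a) Type I error probability = α = 0.025
b) Power = P(reject H₀ | H₁ true) = 1 - β = 0.642, so Type II error probability = β = 1 - Power = 0.358
c) P(fail to reject H₀ | H₀ true) = 1 - α = 0.975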